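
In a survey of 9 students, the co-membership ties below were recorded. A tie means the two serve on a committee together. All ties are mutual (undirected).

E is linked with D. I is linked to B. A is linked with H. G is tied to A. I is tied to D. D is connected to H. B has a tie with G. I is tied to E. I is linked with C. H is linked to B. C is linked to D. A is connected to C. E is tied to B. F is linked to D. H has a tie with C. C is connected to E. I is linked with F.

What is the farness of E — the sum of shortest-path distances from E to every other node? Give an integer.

Distances from E: A:2, B:1, C:1, D:1, F:2, G:2, H:2, I:1.
Sum = 2 + 1 + 1 + 1 + 2 + 2 + 2 + 1 = 12.

12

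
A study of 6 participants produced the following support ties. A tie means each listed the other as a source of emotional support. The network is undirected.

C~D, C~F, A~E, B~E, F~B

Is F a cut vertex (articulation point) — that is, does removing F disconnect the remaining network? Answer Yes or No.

Yes

Removing F leaves {C and D} with no path to {A, B, and E}, so the network splits into 2 components. F is a cut vertex.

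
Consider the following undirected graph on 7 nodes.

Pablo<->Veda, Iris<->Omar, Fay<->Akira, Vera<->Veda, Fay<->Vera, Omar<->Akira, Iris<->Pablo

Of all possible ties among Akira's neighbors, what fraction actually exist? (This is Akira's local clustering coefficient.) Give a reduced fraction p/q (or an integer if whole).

Akira's neighbors: Fay and Omar (k = 2).
Possible neighbor pairs: C(2,2) = 1. Edges among them: none → e = 0.
Clustering(Akira) = 0/1.

0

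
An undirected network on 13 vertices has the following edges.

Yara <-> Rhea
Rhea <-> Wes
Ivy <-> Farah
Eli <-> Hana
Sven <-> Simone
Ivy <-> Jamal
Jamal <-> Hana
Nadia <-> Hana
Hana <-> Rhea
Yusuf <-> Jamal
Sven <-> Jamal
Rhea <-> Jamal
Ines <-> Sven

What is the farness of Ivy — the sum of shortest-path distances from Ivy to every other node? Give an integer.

Distances from Ivy: Eli:3, Farah:1, Hana:2, Ines:3, Jamal:1, Nadia:3, Rhea:2, Simone:3, Sven:2, Wes:3, Yara:3, Yusuf:2.
Sum = 3 + 1 + 2 + 3 + 1 + 3 + 2 + 3 + 2 + 3 + 3 + 2 = 28.

28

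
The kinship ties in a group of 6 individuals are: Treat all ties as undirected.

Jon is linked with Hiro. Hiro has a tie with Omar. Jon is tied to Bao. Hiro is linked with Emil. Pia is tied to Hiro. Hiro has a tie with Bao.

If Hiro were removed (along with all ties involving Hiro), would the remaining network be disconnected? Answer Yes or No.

Removing Hiro leaves {Bao and Jon} with no path to {Omar}, so the network splits into 4 components. Hiro is a cut vertex.

Yes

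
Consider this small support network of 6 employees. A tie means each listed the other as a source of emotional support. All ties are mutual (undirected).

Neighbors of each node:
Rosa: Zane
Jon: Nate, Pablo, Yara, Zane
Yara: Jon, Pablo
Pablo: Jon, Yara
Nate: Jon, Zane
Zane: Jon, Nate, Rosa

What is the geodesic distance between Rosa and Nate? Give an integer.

One shortest route is Rosa – Zane – Nate, which uses 2 edges, and Rosa and Nate are not directly tied, so nothing shorter exists. So d(Rosa,Nate) = 2.

2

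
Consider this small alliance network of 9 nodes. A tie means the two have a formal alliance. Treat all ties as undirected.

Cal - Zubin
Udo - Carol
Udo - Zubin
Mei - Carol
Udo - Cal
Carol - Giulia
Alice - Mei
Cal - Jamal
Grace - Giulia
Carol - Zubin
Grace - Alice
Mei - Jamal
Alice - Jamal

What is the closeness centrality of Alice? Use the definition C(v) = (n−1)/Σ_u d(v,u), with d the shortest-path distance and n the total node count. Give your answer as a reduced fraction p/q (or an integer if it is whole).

Distances from Alice: Cal:2, Carol:2, Giulia:2, Grace:1, Jamal:1, Mei:1, Udo:3, Zubin:3. Sum = 15.
n = 9, so closeness = 8/15.

8/15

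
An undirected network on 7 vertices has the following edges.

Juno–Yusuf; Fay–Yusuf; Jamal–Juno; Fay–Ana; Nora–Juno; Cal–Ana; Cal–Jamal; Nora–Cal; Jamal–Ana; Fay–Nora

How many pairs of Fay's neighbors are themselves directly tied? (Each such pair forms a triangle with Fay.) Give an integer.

0

Fay's neighbors are Ana, Nora, and Yusuf, but none of them are tied to each other, so no triangle contains Fay.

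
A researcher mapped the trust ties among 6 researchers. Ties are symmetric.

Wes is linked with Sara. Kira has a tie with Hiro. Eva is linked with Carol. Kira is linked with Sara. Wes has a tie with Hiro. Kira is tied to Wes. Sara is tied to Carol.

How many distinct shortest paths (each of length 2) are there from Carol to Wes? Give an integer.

The shortest distance is 2, and the only length-2 path is Carol–Sara–Wes. So there is exactly 1 shortest path.

1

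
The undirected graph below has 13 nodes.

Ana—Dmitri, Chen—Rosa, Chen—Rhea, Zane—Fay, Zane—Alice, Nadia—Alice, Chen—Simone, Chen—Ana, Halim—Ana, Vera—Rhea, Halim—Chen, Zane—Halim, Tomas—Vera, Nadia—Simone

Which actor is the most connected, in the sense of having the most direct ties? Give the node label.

Degrees — Alice:2, Ana:3, Chen:5, Dmitri:1, Fay:1, Halim:3, Nadia:2, Rhea:2, Rosa:1, Simone:2, Tomas:1, Vera:2, Zane:3.
The maximum is 5, attained only by Chen.

Chen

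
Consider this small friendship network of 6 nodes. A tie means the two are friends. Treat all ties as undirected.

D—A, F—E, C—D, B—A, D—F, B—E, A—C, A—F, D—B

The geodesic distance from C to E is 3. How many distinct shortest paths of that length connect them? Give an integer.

4

The shortest distance is 3. The length-3 paths are: C–D–B–E; C–A–B–E; C–D–F–E; C–A–F–E.
That gives 4 distinct shortest paths.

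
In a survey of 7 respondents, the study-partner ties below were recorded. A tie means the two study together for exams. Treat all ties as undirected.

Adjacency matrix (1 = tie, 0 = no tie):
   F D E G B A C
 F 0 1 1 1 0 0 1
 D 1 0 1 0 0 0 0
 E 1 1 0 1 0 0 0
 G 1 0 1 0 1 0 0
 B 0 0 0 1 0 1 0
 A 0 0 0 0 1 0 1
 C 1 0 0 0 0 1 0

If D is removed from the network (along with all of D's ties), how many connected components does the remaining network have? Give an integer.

D's neighbors (E and F) remain reachable from one another through other ties, so the rest of the network stays in one piece.

1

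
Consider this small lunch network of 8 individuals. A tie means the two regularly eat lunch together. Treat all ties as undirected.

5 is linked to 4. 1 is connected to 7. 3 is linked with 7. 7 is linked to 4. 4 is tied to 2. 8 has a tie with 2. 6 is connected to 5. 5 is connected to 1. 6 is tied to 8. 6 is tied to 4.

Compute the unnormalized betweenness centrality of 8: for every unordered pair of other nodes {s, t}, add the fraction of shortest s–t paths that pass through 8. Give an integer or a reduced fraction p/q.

Pairs whose geodesics pass through 8 — 2–6: 1/2.
All other pairs contribute 0.
Summing the contributions gives betweenness(8) = 1/2.

1/2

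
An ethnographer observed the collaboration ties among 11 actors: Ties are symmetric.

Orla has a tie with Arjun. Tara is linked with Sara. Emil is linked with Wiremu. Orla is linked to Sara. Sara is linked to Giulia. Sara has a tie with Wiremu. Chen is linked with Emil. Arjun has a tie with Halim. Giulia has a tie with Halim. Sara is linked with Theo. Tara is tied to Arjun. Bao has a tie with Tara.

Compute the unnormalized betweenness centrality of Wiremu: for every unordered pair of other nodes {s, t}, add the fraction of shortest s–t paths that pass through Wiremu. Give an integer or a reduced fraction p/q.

Pairs whose geodesics pass through Wiremu — Tara–Emil: 1; Tara–Chen: 1; Sara–Emil: 1; Sara–Chen: 1; Emil–Giulia: 1; Emil–Bao: 1; Emil–Orla: 1; Emil–Theo: 1; Emil–Arjun: 2/2; Emil–Halim: 1; Chen–Giulia: 1; Chen–Bao: 1; Chen–Orla: 1; Chen–Theo: 1 … (+2 more pairs).
All other pairs contribute 0.
Summing the contributions gives betweenness(Wiremu) = 16.

16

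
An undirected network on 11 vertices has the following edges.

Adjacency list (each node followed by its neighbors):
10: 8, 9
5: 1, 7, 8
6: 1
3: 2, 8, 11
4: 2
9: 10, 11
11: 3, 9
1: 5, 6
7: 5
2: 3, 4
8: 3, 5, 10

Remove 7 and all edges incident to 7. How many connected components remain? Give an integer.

7's neighbors (5) remain reachable from one another through other ties, so the rest of the network stays in one piece.

1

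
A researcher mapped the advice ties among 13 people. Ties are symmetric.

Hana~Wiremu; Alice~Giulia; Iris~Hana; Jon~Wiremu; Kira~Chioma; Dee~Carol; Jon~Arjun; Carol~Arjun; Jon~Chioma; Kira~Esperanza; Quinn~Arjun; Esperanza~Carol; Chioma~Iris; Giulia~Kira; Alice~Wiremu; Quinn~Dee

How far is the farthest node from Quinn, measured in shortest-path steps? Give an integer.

Distances from Quinn: Alice:4, Arjun:1, Carol:2, Chioma:3, Dee:1, Esperanza:3, Giulia:5, Hana:4, Iris:4, Jon:2, Kira:4, Wiremu:3.
The largest is 5 (to Giulia), so the eccentricity of Quinn is 5.

5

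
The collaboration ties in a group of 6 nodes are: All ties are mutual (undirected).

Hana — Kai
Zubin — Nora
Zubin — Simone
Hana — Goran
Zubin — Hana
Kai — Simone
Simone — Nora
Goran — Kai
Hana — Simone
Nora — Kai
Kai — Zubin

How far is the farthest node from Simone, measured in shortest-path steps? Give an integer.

2

Distances from Simone: Goran:2, Hana:1, Kai:1, Nora:1, Zubin:1.
The largest is 2 (to Goran), so the eccentricity of Simone is 2.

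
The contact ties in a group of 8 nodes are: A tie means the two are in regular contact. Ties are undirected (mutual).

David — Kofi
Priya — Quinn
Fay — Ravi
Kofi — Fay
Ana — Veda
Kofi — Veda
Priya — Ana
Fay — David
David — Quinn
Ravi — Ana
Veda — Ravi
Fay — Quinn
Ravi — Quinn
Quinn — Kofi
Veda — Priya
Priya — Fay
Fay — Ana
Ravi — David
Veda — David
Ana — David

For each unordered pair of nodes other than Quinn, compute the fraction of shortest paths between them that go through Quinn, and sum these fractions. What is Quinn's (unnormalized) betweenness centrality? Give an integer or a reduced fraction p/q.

13/12

Pairs whose geodesics pass through Quinn — Ravi–Kofi: 1/4; Ravi–Priya: 1/4; Kofi–Priya: 1/3; Priya–David: 1/4.
All other pairs contribute 0.
Summing the contributions gives betweenness(Quinn) = 13/12.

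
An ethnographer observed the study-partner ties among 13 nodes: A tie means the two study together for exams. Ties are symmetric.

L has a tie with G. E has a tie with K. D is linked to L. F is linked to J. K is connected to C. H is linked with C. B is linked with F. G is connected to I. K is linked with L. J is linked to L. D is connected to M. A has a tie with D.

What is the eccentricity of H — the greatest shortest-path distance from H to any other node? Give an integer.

6

Distances from H: A:5, B:6, C:1, D:4, E:3, F:5, G:4, I:5, J:4, K:2, L:3, M:5.
The largest is 6 (to B), so the eccentricity of H is 6.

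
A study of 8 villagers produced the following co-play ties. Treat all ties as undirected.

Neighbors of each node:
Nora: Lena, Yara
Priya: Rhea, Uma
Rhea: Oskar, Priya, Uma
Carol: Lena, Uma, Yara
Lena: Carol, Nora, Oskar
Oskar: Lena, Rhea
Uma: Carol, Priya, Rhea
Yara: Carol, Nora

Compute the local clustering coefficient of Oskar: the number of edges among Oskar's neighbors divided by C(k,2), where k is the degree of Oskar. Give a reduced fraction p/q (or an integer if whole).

0

Oskar's neighbors: Lena and Rhea (k = 2).
Possible neighbor pairs: C(2,2) = 1. Edges among them: none → e = 0.
Clustering(Oskar) = 0/1.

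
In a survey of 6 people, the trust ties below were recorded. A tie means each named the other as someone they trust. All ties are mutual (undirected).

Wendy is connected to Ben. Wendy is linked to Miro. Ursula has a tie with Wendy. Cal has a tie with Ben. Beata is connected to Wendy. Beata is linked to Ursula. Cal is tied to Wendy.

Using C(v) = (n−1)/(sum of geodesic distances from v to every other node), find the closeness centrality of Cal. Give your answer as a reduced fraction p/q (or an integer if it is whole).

Distances from Cal: Beata:2, Ben:1, Miro:2, Ursula:2, Wendy:1. Sum = 8.
n = 6, so closeness = 5/8.

5/8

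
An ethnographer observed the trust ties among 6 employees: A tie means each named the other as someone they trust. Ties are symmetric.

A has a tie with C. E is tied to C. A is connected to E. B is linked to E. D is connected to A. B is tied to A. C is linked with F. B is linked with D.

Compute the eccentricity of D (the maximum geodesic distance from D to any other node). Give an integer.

Distances from D: A:1, B:1, C:2, E:2, F:3.
The largest is 3 (to F), so the eccentricity of D is 3.

3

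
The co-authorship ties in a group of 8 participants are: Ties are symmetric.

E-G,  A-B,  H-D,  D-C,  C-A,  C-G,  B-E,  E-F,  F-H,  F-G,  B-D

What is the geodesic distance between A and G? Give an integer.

2

One shortest route is A – C – G, which uses 2 edges, and A and G are not directly tied, so nothing shorter exists. So d(A,G) = 2.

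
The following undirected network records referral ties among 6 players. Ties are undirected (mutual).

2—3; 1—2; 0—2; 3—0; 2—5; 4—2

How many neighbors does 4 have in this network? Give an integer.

1

4 is directly tied to 2. That is 1 neighbor, so the degree of 4 is 1.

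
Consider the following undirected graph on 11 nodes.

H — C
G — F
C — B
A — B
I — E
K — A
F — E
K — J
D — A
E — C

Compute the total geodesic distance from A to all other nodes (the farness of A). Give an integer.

26

Distances from A: B:1, C:2, D:1, E:3, F:4, G:5, H:3, I:4, J:2, K:1.
Sum = 1 + 2 + 1 + 3 + 4 + 5 + 3 + 4 + 2 + 1 = 26.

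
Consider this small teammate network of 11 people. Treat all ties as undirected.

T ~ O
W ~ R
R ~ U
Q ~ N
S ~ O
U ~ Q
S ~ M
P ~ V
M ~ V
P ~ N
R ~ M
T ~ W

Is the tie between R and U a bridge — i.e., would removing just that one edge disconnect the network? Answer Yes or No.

Even without that edge, R still reaches U via R – M – V – P – N – Q – U, so the network stays connected. Not a bridge.

No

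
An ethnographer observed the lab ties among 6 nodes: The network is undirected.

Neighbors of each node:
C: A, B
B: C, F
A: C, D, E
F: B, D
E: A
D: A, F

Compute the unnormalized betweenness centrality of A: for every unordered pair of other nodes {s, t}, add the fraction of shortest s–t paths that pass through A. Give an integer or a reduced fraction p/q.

Pairs whose geodesics pass through A — C–E: 1; C–D: 1; E–B: 1; E–F: 1; E–D: 1.
All other pairs contribute 0.
Summing the contributions gives betweenness(A) = 5.

5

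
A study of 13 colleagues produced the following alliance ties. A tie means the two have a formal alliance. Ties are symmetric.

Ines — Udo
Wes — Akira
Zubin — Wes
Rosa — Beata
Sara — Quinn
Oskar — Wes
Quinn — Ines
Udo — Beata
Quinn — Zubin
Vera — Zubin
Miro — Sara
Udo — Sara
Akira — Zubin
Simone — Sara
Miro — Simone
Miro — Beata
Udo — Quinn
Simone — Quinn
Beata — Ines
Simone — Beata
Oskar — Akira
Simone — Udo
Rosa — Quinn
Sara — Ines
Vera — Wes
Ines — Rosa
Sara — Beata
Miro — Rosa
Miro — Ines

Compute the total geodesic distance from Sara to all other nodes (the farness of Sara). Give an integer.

Distances from Sara: Akira:3, Beata:1, Ines:1, Miro:1, Oskar:4, Quinn:1, Rosa:2, Simone:1, Udo:1, Vera:3, Wes:3, Zubin:2.
Sum = 3 + 1 + 1 + 1 + 4 + 1 + 2 + 1 + 1 + 3 + 3 + 2 = 23.

23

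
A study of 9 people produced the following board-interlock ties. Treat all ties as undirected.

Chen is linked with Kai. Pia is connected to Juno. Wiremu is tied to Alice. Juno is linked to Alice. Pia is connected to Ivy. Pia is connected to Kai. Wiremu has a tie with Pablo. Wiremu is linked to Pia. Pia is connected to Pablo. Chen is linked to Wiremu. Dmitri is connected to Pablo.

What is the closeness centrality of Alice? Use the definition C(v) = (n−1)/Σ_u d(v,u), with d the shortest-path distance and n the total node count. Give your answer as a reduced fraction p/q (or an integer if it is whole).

8/17

Distances from Alice: Chen:2, Dmitri:3, Ivy:3, Juno:1, Kai:3, Pablo:2, Pia:2, Wiremu:1. Sum = 17.
n = 9, so closeness = 8/17.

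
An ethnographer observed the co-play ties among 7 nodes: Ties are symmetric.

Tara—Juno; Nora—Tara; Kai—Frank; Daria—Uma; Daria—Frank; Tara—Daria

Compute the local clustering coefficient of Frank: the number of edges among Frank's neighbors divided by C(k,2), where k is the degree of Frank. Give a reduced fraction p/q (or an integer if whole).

0

Frank's neighbors: Daria and Kai (k = 2).
Possible neighbor pairs: C(2,2) = 1. Edges among them: none → e = 0.
Clustering(Frank) = 0/1.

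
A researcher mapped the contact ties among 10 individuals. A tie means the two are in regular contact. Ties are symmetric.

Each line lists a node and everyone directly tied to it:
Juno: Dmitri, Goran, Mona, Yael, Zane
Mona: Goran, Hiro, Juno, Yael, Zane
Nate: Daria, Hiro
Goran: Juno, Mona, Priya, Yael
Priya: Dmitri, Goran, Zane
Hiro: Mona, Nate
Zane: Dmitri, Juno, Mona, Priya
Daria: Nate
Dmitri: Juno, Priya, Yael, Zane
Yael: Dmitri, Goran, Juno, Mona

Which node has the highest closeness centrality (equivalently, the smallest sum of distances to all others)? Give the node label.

Farness (sum of distances to all others) for each node — Daria:32, Dmitri:20, Goran:17, Hiro:18, Juno:16, Mona:14, Nate:24, Priya:21, Yael:17, Zane:17.
The smallest farness is 14, for Mona, so Mona has the highest closeness.

Mona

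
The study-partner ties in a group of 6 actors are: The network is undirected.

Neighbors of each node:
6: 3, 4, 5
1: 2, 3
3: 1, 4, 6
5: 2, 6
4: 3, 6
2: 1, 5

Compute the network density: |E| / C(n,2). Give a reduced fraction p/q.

There are 7 edges and 6 nodes, so the maximum possible is C(6,2) = 15.
Density = 7/15.

7/15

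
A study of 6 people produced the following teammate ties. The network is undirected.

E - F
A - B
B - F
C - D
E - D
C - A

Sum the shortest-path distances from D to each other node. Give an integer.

Distances from D: A:2, B:3, C:1, E:1, F:2.
Sum = 2 + 3 + 1 + 1 + 2 = 9.

9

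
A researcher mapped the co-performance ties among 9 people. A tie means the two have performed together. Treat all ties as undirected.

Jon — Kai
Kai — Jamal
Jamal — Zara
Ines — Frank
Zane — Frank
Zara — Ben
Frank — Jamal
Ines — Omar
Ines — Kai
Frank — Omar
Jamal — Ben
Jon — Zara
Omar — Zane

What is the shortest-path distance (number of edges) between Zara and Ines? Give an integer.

3

One shortest route is Zara – Jamal – Frank – Ines, which uses 3 edges, and at distance 2 from Zara we only reach {Frank, Kai}, which does not include Ines. So d(Zara,Ines) = 3.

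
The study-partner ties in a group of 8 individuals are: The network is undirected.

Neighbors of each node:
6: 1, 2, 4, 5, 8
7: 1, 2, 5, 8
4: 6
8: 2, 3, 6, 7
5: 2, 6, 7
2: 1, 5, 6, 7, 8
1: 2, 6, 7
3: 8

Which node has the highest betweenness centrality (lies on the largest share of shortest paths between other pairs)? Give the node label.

Unnormalized betweenness of each node: 1:1/2, 2:13/6, 3:0, 4:0, 5:1/2, 6:23/3, 7:5/3, 8:13/2.
6 has the largest value, 23/3, making it the main broker — the node through which the most shortest paths run.

6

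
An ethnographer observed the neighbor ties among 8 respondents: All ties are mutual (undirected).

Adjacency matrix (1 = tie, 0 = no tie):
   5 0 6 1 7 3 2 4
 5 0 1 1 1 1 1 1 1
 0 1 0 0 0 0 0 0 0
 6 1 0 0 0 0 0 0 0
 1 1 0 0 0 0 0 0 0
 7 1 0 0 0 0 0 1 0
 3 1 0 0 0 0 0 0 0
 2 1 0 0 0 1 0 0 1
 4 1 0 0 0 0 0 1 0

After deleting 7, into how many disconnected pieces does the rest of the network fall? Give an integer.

1

7's neighbors (2 and 5) remain reachable from one another through other ties, so the rest of the network stays in one piece.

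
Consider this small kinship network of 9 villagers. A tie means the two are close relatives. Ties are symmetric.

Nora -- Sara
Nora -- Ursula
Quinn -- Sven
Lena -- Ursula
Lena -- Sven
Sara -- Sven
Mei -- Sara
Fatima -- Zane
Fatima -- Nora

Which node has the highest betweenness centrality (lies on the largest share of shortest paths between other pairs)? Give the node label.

Unnormalized betweenness of each node: Fatima:7, Lena:2, Mei:0, Nora:14, Quinn:0, Sara:13, Sven:9, Ursula:3, Zane:0.
Nora has the largest value, 14, making it the main broker — the node through which the most shortest paths run.

Nora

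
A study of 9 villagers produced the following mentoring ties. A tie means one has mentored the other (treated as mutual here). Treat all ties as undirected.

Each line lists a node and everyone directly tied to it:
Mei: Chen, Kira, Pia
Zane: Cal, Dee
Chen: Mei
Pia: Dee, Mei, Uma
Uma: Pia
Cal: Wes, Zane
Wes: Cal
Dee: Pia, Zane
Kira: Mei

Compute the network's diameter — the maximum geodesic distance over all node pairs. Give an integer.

6

Eccentricity of each node (its greatest distance to any other): Cal:5, Chen:6, Dee:3, Kira:6, Mei:5, Pia:4, Uma:5, Wes:6, Zane:4.
The maximum eccentricity is 6, realized for instance by the pair Wes–Kira via Wes – Cal – Zane – Dee – Pia – Mei – Kira. So the diameter is 6.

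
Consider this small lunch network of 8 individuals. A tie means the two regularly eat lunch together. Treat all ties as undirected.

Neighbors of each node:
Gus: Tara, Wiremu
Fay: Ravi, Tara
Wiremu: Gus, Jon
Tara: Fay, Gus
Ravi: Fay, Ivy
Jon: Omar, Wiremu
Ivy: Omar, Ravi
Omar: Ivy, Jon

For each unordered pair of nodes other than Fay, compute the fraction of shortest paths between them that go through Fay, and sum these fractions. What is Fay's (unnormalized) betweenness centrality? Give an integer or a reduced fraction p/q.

Pairs whose geodesics pass through Fay — Ivy–Tara: 1; Ivy–Gus: 1/2; Ravi–Tara: 1; Ravi–Gus: 1; Ravi–Wiremu: 1/2; Tara–Omar: 1/2.
All other pairs contribute 0.
Summing the contributions gives betweenness(Fay) = 9/2.

9/2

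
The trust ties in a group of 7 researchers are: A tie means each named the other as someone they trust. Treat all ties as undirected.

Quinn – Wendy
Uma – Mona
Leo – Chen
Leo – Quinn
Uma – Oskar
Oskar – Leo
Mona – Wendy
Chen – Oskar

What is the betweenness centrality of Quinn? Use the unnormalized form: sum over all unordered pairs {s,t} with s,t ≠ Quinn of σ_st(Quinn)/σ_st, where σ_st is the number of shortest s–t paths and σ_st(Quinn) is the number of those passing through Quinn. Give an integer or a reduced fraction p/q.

Pairs whose geodesics pass through Quinn — Wendy–Leo: 1; Wendy–Chen: 1; Wendy–Oskar: 1/2; Leo–Mona: 1/2.
All other pairs contribute 0.
Summing the contributions gives betweenness(Quinn) = 3.

3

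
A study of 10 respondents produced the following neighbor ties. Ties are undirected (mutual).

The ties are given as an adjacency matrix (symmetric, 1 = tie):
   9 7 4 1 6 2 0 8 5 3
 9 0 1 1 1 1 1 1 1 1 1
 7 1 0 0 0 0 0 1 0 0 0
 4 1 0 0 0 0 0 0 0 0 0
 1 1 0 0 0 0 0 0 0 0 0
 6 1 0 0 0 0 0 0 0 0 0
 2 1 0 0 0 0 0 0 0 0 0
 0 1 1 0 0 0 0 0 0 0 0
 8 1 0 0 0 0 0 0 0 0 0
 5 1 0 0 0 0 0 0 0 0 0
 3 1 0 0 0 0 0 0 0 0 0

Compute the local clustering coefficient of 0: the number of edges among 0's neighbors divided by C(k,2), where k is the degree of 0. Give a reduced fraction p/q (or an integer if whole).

0's neighbors: 7 and 9 (k = 2).
Possible neighbor pairs: C(2,2) = 1. Edges among them: 7–9 → e = 1.
Clustering(0) = 1/1.

1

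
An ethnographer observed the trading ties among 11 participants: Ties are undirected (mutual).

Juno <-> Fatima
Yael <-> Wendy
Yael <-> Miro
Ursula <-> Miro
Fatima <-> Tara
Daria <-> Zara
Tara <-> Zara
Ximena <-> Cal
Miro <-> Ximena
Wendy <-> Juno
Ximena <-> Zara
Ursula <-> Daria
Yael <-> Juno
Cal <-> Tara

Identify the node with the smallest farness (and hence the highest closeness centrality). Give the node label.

Miro

Farness (sum of distances to all others) for each node — Cal:24, Daria:25, Fatima:23, Juno:23, Miro:19, Tara:21, Ursula:24, Wendy:27, Ximena:20, Yael:21, Zara:21.
The smallest farness is 19, for Miro, so Miro has the highest closeness.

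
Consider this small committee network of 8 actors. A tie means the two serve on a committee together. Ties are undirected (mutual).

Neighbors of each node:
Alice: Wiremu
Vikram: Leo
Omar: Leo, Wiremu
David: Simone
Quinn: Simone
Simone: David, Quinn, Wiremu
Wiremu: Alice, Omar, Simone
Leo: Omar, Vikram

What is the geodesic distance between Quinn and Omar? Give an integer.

3

One shortest route is Quinn – Simone – Wiremu – Omar, which uses 3 edges, and at distance 2 from Quinn we only reach {David, Wiremu}, which does not include Omar. So d(Quinn,Omar) = 3.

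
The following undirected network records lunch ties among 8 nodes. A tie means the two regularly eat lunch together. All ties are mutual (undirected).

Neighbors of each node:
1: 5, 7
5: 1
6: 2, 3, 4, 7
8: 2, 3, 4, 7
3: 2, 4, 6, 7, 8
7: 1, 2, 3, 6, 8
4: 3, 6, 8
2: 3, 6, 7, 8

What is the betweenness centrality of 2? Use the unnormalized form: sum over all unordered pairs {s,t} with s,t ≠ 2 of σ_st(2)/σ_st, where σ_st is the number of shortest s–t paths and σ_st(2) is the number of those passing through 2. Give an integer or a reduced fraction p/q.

1/4

Pairs whose geodesics pass through 2 — 6–8: 1/4.
All other pairs contribute 0.
Summing the contributions gives betweenness(2) = 1/4.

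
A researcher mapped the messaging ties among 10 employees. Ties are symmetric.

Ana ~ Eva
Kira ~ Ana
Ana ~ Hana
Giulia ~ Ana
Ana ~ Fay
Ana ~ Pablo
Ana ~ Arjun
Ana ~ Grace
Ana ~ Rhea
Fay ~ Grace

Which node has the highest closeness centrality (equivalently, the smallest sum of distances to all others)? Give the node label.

Farness (sum of distances to all others) for each node — Ana:9, Arjun:17, Eva:17, Fay:16, Giulia:17, Grace:16, Hana:17, Kira:17, Pablo:17, Rhea:17.
The smallest farness is 9, for Ana, so Ana has the highest closeness.

Ana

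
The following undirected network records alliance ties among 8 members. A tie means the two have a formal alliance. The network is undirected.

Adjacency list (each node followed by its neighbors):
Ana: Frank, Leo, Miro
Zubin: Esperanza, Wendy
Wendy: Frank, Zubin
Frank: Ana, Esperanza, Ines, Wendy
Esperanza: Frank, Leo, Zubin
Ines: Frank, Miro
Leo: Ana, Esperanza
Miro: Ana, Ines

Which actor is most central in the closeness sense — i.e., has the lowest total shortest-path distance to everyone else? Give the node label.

Farness (sum of distances to all others) for each node — Ana:12, Esperanza:12, Frank:10, Ines:14, Leo:14, Miro:16, Wendy:14, Zubin:16.
The smallest farness is 10, for Frank, so Frank has the highest closeness.

Frank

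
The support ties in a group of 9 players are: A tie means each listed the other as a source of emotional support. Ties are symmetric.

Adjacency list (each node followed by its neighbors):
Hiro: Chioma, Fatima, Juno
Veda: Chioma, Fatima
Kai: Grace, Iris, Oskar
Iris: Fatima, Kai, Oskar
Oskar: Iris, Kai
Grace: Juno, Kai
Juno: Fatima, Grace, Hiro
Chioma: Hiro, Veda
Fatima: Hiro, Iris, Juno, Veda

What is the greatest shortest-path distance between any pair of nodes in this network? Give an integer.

4

Eccentricity of each node (its greatest distance to any other): Chioma:4, Fatima:2, Grace:3, Hiro:3, Iris:3, Juno:3, Kai:4, Oskar:4, Veda:3.
The maximum eccentricity is 4, realized for instance by the pair Oskar–Chioma via Oskar – Iris – Fatima – Veda – Chioma. So the diameter is 4.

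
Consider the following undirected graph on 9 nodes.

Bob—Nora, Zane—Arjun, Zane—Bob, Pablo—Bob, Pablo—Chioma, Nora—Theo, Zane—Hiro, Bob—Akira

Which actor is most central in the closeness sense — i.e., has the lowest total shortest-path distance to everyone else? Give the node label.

Bob

Farness (sum of distances to all others) for each node — Akira:19, Arjun:22, Bob:12, Chioma:24, Hiro:22, Nora:17, Pablo:17, Theo:24, Zane:15.
The smallest farness is 12, for Bob, so Bob has the highest closeness.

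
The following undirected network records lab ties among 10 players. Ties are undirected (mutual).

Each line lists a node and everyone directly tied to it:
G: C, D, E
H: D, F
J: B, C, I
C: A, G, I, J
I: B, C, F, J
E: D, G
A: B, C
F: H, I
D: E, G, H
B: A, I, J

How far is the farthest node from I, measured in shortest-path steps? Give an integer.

Distances from I: A:2, B:1, C:1, D:3, E:3, F:1, G:2, H:2, J:1.
The largest is 3 (to D and E), so the eccentricity of I is 3.

3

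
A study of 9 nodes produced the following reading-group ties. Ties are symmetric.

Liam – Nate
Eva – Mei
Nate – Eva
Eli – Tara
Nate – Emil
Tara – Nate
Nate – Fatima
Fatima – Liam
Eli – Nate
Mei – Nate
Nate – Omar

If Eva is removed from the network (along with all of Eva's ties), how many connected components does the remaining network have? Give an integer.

1

Eva's neighbors (Mei and Nate) remain reachable from one another through other ties, so the rest of the network stays in one piece.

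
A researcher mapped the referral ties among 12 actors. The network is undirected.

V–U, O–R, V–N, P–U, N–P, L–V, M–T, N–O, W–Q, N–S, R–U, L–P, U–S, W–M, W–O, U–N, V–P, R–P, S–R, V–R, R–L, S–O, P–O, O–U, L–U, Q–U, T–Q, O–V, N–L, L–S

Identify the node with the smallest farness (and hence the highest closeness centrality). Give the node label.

U

Farness (sum of distances to all others) for each node — L:20, M:28, N:18, O:16, P:18, Q:19, R:18, S:19, T:27, U:15, V:18, W:20.
The smallest farness is 15, for U, so U has the highest closeness.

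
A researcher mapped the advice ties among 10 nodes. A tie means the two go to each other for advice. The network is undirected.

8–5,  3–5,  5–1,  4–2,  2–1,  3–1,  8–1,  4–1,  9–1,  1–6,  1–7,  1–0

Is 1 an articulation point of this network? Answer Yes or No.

Yes

Removing 1 leaves {3, 5, and 8} with no path to {9}, so the network splits into 6 components. 1 is a cut vertex.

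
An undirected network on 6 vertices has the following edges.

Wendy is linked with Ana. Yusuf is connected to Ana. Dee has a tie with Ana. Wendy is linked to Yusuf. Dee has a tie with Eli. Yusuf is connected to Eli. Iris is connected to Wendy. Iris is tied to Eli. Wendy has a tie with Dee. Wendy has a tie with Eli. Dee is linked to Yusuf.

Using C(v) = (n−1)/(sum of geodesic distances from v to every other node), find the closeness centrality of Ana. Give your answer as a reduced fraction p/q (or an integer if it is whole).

Distances from Ana: Dee:1, Eli:2, Iris:2, Wendy:1, Yusuf:1. Sum = 7.
n = 6, so closeness = 5/7.

5/7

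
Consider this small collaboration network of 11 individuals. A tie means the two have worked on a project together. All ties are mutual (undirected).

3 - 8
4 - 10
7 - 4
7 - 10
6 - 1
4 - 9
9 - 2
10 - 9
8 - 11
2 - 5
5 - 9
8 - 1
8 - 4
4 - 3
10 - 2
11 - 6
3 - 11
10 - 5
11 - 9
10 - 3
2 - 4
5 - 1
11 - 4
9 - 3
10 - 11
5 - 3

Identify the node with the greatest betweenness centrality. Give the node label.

Unnormalized betweenness of each node: 1:9/4, 2:1/4, 3:7/4, 4:13/2, 5:9/2, 6:1/2, 7:0, 8:5/2, 9:17/12, 10:65/12, 11:83/12.
11 has the largest value, 83/12, making it the main broker — the node through which the most shortest paths run.

11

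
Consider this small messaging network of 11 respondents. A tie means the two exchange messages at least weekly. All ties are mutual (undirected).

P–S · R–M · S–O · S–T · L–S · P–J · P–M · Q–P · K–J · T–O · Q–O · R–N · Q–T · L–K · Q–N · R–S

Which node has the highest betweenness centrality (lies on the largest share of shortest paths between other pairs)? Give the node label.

S

Unnormalized betweenness of each node: J:7/2, K:1, L:9/2, M:1, N:1, O:2/3, P:27/2, Q:43/6, R:31/6, S:101/6, T:2/3.
S has the largest value, 101/6, making it the main broker — the node through which the most shortest paths run.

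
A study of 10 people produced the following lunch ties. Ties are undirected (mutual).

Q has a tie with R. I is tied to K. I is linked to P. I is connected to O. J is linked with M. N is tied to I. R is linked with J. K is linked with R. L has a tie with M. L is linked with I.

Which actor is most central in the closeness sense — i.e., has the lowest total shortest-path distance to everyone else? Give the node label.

Farness (sum of distances to all others) for each node — I:15, J:23, K:17, L:19, M:21, N:23, O:23, P:23, Q:27, R:19.
The smallest farness is 15, for I, so I has the highest closeness.

I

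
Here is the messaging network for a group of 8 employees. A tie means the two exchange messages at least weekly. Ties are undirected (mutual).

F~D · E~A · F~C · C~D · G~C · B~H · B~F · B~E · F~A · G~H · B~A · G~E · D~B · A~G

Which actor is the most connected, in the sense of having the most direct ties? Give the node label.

Degrees — A:4, B:5, C:3, D:3, E:3, F:4, G:4, H:2.
The maximum is 5, attained only by B.

B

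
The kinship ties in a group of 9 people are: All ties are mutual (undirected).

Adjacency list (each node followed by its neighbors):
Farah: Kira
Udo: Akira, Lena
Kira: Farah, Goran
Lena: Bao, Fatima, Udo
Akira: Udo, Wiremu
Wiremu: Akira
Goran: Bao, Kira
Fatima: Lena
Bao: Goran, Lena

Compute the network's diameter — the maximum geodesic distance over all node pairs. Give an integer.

Eccentricity of each node (its greatest distance to any other): Akira:6, Bao:4, Farah:7, Fatima:5, Goran:5, Kira:6, Lena:4, Udo:5, Wiremu:7.
The maximum eccentricity is 7, realized for instance by the pair Wiremu–Farah via Wiremu – Akira – Udo – Lena – Bao – Goran – Kira – Farah. So the diameter is 7.

7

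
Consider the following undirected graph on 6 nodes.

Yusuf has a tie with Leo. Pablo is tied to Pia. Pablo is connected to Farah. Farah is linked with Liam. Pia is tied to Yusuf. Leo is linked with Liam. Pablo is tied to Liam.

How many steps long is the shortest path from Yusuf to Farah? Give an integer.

3

One shortest route is Yusuf – Pia – Pablo – Farah, which uses 3 edges, and at distance 2 from Yusuf we only reach {Liam, Pablo}, which does not include Farah. So d(Yusuf,Farah) = 3.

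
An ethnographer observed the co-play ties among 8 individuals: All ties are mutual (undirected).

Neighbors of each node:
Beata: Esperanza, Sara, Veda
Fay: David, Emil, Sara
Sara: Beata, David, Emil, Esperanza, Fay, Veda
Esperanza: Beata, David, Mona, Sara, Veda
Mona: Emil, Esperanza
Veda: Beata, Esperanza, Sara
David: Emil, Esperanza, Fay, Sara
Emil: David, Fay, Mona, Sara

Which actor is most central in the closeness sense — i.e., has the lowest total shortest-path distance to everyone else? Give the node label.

Sara

Farness (sum of distances to all others) for each node — Beata:11, David:10, Emil:10, Esperanza:9, Fay:11, Mona:12, Sara:8, Veda:11.
The smallest farness is 8, for Sara, so Sara has the highest closeness.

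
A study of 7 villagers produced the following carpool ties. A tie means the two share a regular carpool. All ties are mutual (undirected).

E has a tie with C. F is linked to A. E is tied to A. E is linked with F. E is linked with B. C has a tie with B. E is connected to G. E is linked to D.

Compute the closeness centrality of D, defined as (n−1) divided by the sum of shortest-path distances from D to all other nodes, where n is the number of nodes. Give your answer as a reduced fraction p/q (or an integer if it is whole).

Distances from D: A:2, B:2, C:2, E:1, F:2, G:2. Sum = 11.
n = 7, so closeness = 6/11.

6/11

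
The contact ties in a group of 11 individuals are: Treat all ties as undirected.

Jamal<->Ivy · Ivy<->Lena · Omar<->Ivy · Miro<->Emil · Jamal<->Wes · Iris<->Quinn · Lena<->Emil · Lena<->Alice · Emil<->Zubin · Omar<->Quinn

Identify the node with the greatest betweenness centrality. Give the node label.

Ivy

Unnormalized betweenness of each node: Alice:0, Emil:17, Iris:0, Ivy:31, Jamal:9, Lena:27, Miro:0, Omar:16, Quinn:9, Wes:0, Zubin:0.
Ivy has the largest value, 31, making it the main broker — the node through which the most shortest paths run.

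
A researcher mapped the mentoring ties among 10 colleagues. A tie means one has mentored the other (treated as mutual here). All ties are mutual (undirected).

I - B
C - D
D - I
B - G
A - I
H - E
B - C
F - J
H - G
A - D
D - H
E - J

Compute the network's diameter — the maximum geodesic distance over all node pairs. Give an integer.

5

Eccentricity of each node (its greatest distance to any other): A:5, B:5, C:5, D:4, E:3, F:5, G:4, H:3, I:5, J:4.
The maximum eccentricity is 5, realized for instance by the pair I–F via I – D – H – E – J – F. So the diameter is 5.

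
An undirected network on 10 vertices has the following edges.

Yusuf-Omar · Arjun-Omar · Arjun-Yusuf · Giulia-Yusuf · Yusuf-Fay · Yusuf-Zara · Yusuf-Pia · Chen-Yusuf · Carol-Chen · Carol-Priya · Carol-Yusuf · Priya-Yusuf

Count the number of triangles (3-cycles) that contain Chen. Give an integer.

1

Chen's neighbors: Carol and Yusuf.
Neighbor pairs that are themselves tied: Chen–Carol–Yusuf. Each forms one triangle with Chen, for 1 in total.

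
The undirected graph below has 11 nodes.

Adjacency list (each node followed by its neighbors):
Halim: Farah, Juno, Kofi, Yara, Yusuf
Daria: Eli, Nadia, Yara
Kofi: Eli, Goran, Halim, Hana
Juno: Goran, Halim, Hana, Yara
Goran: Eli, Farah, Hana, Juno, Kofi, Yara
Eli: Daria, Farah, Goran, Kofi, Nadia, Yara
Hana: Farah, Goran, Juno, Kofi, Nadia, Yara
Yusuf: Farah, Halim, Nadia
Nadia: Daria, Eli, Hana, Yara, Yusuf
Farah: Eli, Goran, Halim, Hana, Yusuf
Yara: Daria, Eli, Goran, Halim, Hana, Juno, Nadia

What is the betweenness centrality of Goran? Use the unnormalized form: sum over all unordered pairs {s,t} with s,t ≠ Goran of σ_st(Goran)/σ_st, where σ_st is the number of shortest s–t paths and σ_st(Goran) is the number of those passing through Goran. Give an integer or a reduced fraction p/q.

Pairs whose geodesics pass through Goran — Eli–Juno: 1/2; Eli–Hana: 1/5; Yara–Farah: 1/4; Yara–Kofi: 1/4; Juno–Farah: 1/3; Juno–Kofi: 1/3; Farah–Kofi: 1/4.
All other pairs contribute 0.
Summing the contributions gives betweenness(Goran) = 127/60.

127/60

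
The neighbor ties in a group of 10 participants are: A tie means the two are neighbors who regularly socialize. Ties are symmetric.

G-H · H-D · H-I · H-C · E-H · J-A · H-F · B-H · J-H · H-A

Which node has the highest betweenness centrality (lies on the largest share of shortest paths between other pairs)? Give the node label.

H

Unnormalized betweenness of each node: A:0, B:0, C:0, D:0, E:0, F:0, G:0, H:35, I:0, J:0.
H has the largest value, 35, making it the main broker — the node through which the most shortest paths run.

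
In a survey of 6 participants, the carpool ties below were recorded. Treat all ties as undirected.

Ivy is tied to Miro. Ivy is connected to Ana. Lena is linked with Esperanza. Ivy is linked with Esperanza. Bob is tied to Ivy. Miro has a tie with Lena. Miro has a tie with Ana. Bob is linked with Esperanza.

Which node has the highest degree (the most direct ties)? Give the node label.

Ivy

Degrees — Ana:2, Bob:2, Esperanza:3, Ivy:4, Lena:2, Miro:3.
The maximum is 4, attained only by Ivy.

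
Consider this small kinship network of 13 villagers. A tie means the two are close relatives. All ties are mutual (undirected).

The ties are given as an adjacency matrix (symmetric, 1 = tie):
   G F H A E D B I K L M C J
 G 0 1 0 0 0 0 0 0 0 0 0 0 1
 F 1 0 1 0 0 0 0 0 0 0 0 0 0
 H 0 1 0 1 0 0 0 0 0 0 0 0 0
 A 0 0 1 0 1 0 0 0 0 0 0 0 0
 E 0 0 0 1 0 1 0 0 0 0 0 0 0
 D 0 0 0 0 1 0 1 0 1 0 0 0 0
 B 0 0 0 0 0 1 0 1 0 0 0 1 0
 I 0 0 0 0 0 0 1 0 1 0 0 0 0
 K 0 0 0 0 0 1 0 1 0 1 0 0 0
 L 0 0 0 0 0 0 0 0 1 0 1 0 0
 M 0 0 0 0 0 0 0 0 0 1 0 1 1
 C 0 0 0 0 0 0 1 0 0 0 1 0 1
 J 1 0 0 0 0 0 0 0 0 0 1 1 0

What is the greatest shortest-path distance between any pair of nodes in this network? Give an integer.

Eccentricity of each node (its greatest distance to any other): A:5, B:4, C:4, D:4, E:4, F:5, G:4, H:5, I:5, J:4, K:5, L:5, M:5.
The maximum eccentricity is 5, realized for instance by the pair F–I via F – G – J – C – B – I. So the diameter is 5.

5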